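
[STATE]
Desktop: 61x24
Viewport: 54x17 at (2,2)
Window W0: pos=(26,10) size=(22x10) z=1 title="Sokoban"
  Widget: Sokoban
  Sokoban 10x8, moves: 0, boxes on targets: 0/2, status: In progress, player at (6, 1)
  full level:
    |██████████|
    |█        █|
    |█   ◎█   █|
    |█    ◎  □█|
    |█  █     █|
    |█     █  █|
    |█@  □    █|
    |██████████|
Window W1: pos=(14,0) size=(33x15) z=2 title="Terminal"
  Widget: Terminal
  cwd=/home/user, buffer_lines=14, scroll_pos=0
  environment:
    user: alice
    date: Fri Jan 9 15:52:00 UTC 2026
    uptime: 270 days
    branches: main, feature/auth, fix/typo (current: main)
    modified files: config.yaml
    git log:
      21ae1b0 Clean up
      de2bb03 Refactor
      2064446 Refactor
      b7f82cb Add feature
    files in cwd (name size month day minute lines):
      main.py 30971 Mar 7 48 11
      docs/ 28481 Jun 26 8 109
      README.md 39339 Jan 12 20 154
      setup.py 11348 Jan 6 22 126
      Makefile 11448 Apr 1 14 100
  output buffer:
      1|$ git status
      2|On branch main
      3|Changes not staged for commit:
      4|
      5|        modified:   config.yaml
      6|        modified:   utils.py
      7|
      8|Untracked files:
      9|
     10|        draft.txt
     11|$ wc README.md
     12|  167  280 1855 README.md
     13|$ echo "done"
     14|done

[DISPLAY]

            ┠───────────────────────────────┨         
            ┃$ git status                   ┃         
            ┃On branch main                 ┃         
            ┃Changes not staged for commit: ┃         
            ┃                               ┃         
            ┃        modified:   config.yaml┃         
            ┃        modified:   utils.py   ┃         
            ┃                               ┃         
            ┃Untracked files:               ┃┓        
            ┃                               ┃┃        
            ┃        draft.txt              ┃┨        
            ┃$ wc README.md                 ┃┃        
            ┗━━━━━━━━━━━━━━━━━━━━━━━━━━━━━━━┛┃        
                        ┃█   ◎█   █          ┃        
                        ┃█    ◎  □█          ┃        
                        ┃█  █     █          ┃        
                        ┃█     █  █          ┃        


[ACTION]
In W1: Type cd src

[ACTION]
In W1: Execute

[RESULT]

            ┠───────────────────────────────┨         
            ┃                               ┃         
            ┃Untracked files:               ┃         
            ┃                               ┃         
            ┃        draft.txt              ┃         
            ┃$ wc README.md                 ┃         
            ┃  167  280 1855 README.md      ┃         
            ┃$ echo "done"                  ┃         
            ┃done                           ┃┓        
            ┃$ cd src                       ┃┃        
            ┃                               ┃┨        
            ┃$ █                            ┃┃        
            ┗━━━━━━━━━━━━━━━━━━━━━━━━━━━━━━━┛┃        
                        ┃█   ◎█   █          ┃        
                        ┃█    ◎  □█          ┃        
                        ┃█  █     █          ┃        
                        ┃█     █  █          ┃        


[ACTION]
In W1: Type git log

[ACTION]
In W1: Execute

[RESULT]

            ┠───────────────────────────────┨         
            ┃  167  280 1855 README.md      ┃         
            ┃$ echo "done"                  ┃         
            ┃done                           ┃         
            ┃$ cd src                       ┃         
            ┃                               ┃         
            ┃$ git log                      ┃         
            ┃21ae1b0 Clean up               ┃         
            ┃de2bb03 Refactor               ┃┓        
            ┃2064446 Refactor               ┃┃        
            ┃b7f82cb Add feature            ┃┨        
            ┃$ █                            ┃┃        
            ┗━━━━━━━━━━━━━━━━━━━━━━━━━━━━━━━┛┃        
                        ┃█   ◎█   █          ┃        
                        ┃█    ◎  □█          ┃        
                        ┃█  █     █          ┃        
                        ┃█     █  █          ┃        


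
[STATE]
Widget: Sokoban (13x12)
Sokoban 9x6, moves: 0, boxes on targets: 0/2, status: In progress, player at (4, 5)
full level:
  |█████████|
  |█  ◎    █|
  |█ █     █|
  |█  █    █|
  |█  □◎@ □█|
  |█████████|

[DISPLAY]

█████████    
█  ◎    █    
█ █     █    
█  █    █    
█  □◎@ □█    
█████████    
Moves: 0  0/2
             
             
             
             
             


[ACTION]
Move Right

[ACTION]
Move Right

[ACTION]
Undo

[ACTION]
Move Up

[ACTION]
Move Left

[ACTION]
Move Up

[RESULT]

█████████    
█  ◎    █    
█ █ @   █    
█  █    █    
█  □◎  □█    
█████████    
Moves: 3  0/2
             
             
             
             
             


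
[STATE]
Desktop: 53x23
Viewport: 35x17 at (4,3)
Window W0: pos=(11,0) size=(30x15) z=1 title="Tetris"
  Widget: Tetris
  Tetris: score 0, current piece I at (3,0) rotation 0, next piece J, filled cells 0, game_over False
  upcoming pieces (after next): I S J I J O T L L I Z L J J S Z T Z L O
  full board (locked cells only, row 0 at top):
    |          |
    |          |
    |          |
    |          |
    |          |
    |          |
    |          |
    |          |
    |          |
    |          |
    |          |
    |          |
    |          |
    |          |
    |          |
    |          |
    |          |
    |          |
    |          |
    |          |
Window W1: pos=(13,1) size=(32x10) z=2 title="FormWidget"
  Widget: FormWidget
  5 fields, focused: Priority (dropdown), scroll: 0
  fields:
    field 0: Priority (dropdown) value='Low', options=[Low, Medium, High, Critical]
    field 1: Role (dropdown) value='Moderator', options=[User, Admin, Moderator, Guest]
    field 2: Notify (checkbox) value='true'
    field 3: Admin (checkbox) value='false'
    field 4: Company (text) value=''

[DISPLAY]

       ┃ ┠─────────────────────────
       ┃ ┃> Priority:   [Low       
       ┃ ┃  Role:       [Moderator 
       ┃ ┃  Notify:     [x]        
       ┃ ┃  Admin:      [ ]        
       ┃ ┃  Company:    [          
       ┃ ┃                         
       ┃ ┗━━━━━━━━━━━━━━━━━━━━━━━━━
       ┃          │                
       ┃          │                
       ┃          │                
       ┗━━━━━━━━━━━━━━━━━━━━━━━━━━━
                                   
                                   
                                   
                                   
                                   


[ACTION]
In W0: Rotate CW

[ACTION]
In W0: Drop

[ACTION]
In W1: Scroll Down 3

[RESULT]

       ┃ ┠─────────────────────────
       ┃ ┃  Admin:      [ ]        
       ┃ ┃  Company:    [          
       ┃ ┃                         
       ┃ ┃                         
       ┃ ┃                         
       ┃ ┃                         
       ┃ ┗━━━━━━━━━━━━━━━━━━━━━━━━━
       ┃          │                
       ┃          │                
       ┃          │                
       ┗━━━━━━━━━━━━━━━━━━━━━━━━━━━
                                   
                                   
                                   
                                   
                                   


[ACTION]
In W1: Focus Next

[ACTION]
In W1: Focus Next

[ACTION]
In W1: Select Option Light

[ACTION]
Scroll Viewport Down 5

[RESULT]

       ┃ ┃                         
       ┃ ┃                         
       ┃ ┃                         
       ┃ ┃                         
       ┃ ┗━━━━━━━━━━━━━━━━━━━━━━━━━
       ┃          │                
       ┃          │                
       ┃          │                
       ┗━━━━━━━━━━━━━━━━━━━━━━━━━━━
                                   
                                   
                                   
                                   
                                   
                                   
                                   
                                   


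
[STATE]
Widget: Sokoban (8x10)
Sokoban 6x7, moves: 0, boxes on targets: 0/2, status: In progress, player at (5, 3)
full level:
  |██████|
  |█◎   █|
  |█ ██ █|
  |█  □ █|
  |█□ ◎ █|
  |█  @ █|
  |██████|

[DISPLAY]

██████  
█◎   █  
█ ██ █  
█  □ █  
█□ ◎ █  
█  @ █  
██████  
Moves: 0
        
        


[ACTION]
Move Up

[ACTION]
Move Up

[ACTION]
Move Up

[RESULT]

██████  
█◎   █  
█ ██ █  
█  □ █  
█□ + █  
█    █  
██████  
Moves: 1
        
        


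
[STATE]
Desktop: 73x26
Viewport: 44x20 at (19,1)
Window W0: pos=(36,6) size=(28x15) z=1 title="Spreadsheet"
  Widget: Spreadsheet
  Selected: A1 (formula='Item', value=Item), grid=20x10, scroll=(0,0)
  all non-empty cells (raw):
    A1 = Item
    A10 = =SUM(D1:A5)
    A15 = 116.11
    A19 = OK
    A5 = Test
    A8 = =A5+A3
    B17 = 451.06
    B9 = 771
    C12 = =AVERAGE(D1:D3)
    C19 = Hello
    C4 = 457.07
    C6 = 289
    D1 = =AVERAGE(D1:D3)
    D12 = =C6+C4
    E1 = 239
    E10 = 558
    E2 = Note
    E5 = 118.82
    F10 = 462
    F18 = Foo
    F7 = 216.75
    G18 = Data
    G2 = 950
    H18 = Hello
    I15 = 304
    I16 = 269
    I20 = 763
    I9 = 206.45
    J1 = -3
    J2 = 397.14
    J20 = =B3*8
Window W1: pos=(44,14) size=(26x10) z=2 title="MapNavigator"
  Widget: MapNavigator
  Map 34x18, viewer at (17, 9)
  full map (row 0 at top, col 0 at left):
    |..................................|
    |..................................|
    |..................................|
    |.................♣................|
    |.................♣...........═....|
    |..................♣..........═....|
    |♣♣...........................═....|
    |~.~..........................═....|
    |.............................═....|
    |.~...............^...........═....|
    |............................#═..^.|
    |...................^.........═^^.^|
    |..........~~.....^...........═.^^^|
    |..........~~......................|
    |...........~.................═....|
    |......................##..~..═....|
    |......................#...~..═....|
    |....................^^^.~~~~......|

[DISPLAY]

                                            
                                            
                                            
                                            
                                            
                 ┏━━━━━━━━━━━━━━━━━━━━━━━━━━
                 ┃ Spreadsheet              
                 ┠──────────────────────────
                 ┃A1: Item                  
                 ┃       A       B       C  
                 ┃--------------------------
                 ┃  1 [Item]         0      
                 ┃  2        0       0      
                 ┃  3    ┏━━━━━━━━━━━━━━━━━━
                 ┃  4    ┃ MapNavigator     
                 ┃  5 Tes┠──────────────────
                 ┃  6    ┃..................
                 ┃  7    ┃..................
                 ┃  8 #ER┃..................
                 ┗━━━━━━━┃............@.....


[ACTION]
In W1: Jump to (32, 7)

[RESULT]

                                            
                                            
                                            
                                            
                                            
                 ┏━━━━━━━━━━━━━━━━━━━━━━━━━━
                 ┃ Spreadsheet              
                 ┠──────────────────────────
                 ┃A1: Item                  
                 ┃       A       B       C  
                 ┃--------------------------
                 ┃  1 [Item]         0      
                 ┃  2        0       0      
                 ┃  3    ┏━━━━━━━━━━━━━━━━━━
                 ┃  4    ┃ MapNavigator     
                 ┃  5 Tes┠──────────────────
                 ┃  6    ┃.........═....    
                 ┃  7    ┃.........═....    
                 ┃  8 #ER┃.........═....    
                 ┗━━━━━━━┃.........═..@.    


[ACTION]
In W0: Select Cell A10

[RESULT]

                                            
                                            
                                            
                                            
                                            
                 ┏━━━━━━━━━━━━━━━━━━━━━━━━━━
                 ┃ Spreadsheet              
                 ┠──────────────────────────
                 ┃A10: =SUM(D1:A5)          
                 ┃       A       B       C  
                 ┃--------------------------
                 ┃  1 Item           0      
                 ┃  2        0       0      
                 ┃  3    ┏━━━━━━━━━━━━━━━━━━
                 ┃  4    ┃ MapNavigator     
                 ┃  5 Tes┠──────────────────
                 ┃  6    ┃.........═....    
                 ┃  7    ┃.........═....    
                 ┃  8 #ER┃.........═....    
                 ┗━━━━━━━┃.........═..@.    


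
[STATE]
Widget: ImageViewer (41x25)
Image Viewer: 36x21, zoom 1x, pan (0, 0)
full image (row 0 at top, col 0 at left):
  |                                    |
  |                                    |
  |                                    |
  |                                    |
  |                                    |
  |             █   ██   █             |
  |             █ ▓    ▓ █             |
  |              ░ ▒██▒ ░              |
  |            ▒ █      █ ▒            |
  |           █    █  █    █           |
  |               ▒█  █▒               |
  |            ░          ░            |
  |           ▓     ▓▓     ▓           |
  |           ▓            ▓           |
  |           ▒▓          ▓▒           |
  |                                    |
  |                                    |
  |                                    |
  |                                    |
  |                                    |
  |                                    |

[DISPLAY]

                                         
                                         
                                         
                                         
                                         
             █   ██   █                  
             █ ▓    ▓ █                  
              ░ ▒██▒ ░                   
            ▒ █      █ ▒                 
           █    █  █    █                
               ▒█  █▒                    
            ░          ░                 
           ▓     ▓▓     ▓                
           ▓            ▓                
           ▒▓          ▓▒                
                                         
                                         
                                         
                                         
                                         
                                         
                                         
                                         
                                         
                                         


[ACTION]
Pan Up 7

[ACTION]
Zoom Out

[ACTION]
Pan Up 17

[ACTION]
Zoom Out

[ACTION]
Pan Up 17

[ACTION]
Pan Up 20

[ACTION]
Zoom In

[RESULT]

                                         
                                         
                                         
                                         
                                         
                                         
                                         
                                         
                                         
                                         
                          ██      ████   
                          ██      ████   
                          ██  ▓▓        ▓
                          ██  ▓▓        ▓
                            ░░  ▒▒████▒▒ 
                            ░░  ▒▒████▒▒ 
                        ▒▒  ██           
                        ▒▒  ██           
                      ██        ██    ██ 
                      ██        ██    ██ 
                              ▒▒██    ██▒
                              ▒▒██    ██▒
                        ░░               
                        ░░               
                      ▓▓          ▓▓▓▓   


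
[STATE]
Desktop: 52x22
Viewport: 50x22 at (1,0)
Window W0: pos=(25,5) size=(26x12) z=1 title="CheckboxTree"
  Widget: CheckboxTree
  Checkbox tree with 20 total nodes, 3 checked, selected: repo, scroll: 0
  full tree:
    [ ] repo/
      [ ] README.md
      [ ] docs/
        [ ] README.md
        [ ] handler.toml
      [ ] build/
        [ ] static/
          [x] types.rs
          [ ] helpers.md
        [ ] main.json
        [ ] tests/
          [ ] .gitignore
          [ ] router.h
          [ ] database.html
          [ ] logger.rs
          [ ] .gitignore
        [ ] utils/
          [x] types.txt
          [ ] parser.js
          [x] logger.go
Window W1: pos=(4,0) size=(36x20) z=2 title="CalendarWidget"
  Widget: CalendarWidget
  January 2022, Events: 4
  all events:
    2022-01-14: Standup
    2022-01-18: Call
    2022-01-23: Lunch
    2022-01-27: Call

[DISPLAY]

   ┏━━━━━━━━━━━━━━━━━━━━━━━━━━━━━━━━━━┓           
   ┃ CalendarWidget                   ┃           
   ┠──────────────────────────────────┨           
   ┃           January 2022           ┃           
   ┃Mo Tu We Th Fr Sa Su              ┃           
   ┃                1  2              ┃━━━━━━━━━━┓
   ┃ 3  4  5  6  7  8  9              ┃          ┃
   ┃10 11 12 13 14* 15 16             ┃──────────┨
   ┃17 18* 19 20 21 22 23*            ┃          ┃
   ┃24 25 26 27* 28 29 30             ┃md        ┃
   ┃31                                ┃          ┃
   ┃                                  ┃E.md      ┃
   ┃                                  ┃er.toml   ┃
   ┃                                  ┃          ┃
   ┃                                  ┃c/        ┃
   ┃                                  ┃es.rs     ┃
   ┃                                  ┃━━━━━━━━━━┛
   ┃                                  ┃           
   ┃                                  ┃           
   ┗━━━━━━━━━━━━━━━━━━━━━━━━━━━━━━━━━━┛           
                                                  
                                                  


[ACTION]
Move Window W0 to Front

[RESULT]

   ┏━━━━━━━━━━━━━━━━━━━━━━━━━━━━━━━━━━┓           
   ┃ CalendarWidget                   ┃           
   ┠──────────────────────────────────┨           
   ┃           January 2022           ┃           
   ┃Mo Tu We Th Fr Sa Su              ┃           
   ┃                1  2┏━━━━━━━━━━━━━━━━━━━━━━━━┓
   ┃ 3  4  5  6  7  8  9┃ CheckboxTree           ┃
   ┃10 11 12 13 14* 15 1┠────────────────────────┨
   ┃17 18* 19 20 21 22 2┃>[-] repo/              ┃
   ┃24 25 26 27* 28 29 3┃   [ ] README.md        ┃
   ┃31                  ┃   [ ] docs/            ┃
   ┃                    ┃     [ ] README.md      ┃
   ┃                    ┃     [ ] handler.toml   ┃
   ┃                    ┃   [-] build/           ┃
   ┃                    ┃     [-] static/        ┃
   ┃                    ┃       [x] types.rs     ┃
   ┃                    ┗━━━━━━━━━━━━━━━━━━━━━━━━┛
   ┃                                  ┃           
   ┃                                  ┃           
   ┗━━━━━━━━━━━━━━━━━━━━━━━━━━━━━━━━━━┛           
                                                  
                                                  


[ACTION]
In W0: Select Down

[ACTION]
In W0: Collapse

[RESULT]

   ┏━━━━━━━━━━━━━━━━━━━━━━━━━━━━━━━━━━┓           
   ┃ CalendarWidget                   ┃           
   ┠──────────────────────────────────┨           
   ┃           January 2022           ┃           
   ┃Mo Tu We Th Fr Sa Su              ┃           
   ┃                1  2┏━━━━━━━━━━━━━━━━━━━━━━━━┓
   ┃ 3  4  5  6  7  8  9┃ CheckboxTree           ┃
   ┃10 11 12 13 14* 15 1┠────────────────────────┨
   ┃17 18* 19 20 21 22 2┃ [-] repo/              ┃
   ┃24 25 26 27* 28 29 3┃>  [ ] README.md        ┃
   ┃31                  ┃   [ ] docs/            ┃
   ┃                    ┃     [ ] README.md      ┃
   ┃                    ┃     [ ] handler.toml   ┃
   ┃                    ┃   [-] build/           ┃
   ┃                    ┃     [-] static/        ┃
   ┃                    ┃       [x] types.rs     ┃
   ┃                    ┗━━━━━━━━━━━━━━━━━━━━━━━━┛
   ┃                                  ┃           
   ┃                                  ┃           
   ┗━━━━━━━━━━━━━━━━━━━━━━━━━━━━━━━━━━┛           
                                                  
                                                  


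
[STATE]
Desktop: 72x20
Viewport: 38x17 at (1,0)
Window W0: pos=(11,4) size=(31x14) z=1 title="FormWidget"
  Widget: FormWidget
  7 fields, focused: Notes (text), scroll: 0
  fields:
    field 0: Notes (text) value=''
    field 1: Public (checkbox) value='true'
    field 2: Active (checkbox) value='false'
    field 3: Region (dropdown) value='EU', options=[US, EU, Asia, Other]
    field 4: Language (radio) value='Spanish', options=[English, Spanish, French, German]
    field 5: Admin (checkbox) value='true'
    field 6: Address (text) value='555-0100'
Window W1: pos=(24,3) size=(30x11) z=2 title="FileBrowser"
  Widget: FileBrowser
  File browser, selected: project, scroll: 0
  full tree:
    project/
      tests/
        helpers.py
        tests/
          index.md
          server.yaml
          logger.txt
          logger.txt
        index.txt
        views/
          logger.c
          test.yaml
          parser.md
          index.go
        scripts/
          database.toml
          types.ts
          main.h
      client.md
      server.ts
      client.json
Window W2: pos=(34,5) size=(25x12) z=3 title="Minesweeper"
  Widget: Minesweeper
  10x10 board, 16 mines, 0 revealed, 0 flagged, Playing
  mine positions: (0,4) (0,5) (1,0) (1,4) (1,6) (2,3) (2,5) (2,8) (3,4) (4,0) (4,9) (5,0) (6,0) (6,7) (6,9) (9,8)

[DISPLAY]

                                      
                                      
                                      
                       ┏━━━━━━━━━━━━━━
          ┏━━━━━━━━━━━━┃ FileBrowser  
          ┃ FormWidget ┠─────────┏━━━━
          ┠────────────┃> [-] pro┃ Min
          ┃> Notes:    ┃    [+] t┠────
          ┃  Public:   ┃    clien┃■■■■
          ┃  Active:   ┃    serve┃■■■■
          ┃  Region:   ┃    clien┃■■■■
          ┃  Language: ┃         ┃■■■■
          ┃  Admin:    ┃         ┃■■■■
          ┃  Address:  ┗━━━━━━━━━┃■■■■
          ┃                      ┃■■■■
          ┃                      ┃■■■■
          ┃                      ┗━━━━


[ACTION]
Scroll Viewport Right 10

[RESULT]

                                      
                                      
                                      
             ┏━━━━━━━━━━━━━━━━━━━━━━━━
┏━━━━━━━━━━━━┃ FileBrowser            
┃ FormWidget ┠─────────┏━━━━━━━━━━━━━━
┠────────────┃> [-] pro┃ Minesweeper  
┃> Notes:    ┃    [+] t┠──────────────
┃  Public:   ┃    clien┃■■■■■■■■■■    
┃  Active:   ┃    serve┃■■■■■■■■■■    
┃  Region:   ┃    clien┃■■■■■■■■■■    
┃  Language: ┃         ┃■■■■■■■■■■    
┃  Admin:    ┃         ┃■■■■■■■■■■    
┃  Address:  ┗━━━━━━━━━┃■■■■■■■■■■    
┃                      ┃■■■■■■■■■■    
┃                      ┃■■■■■■■■■■    
┃                      ┗━━━━━━━━━━━━━━


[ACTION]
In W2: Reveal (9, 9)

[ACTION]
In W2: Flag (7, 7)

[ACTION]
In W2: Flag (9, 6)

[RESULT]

                                      
                                      
                                      
             ┏━━━━━━━━━━━━━━━━━━━━━━━━
┏━━━━━━━━━━━━┃ FileBrowser            
┃ FormWidget ┠─────────┏━━━━━━━━━━━━━━
┠────────────┃> [-] pro┃ Minesweeper  
┃> Notes:    ┃    [+] t┠──────────────
┃  Public:   ┃    clien┃■■■■■■■■■■    
┃  Active:   ┃    serve┃■■■■■■■■■■    
┃  Region:   ┃    clien┃■■■■■■■■■■    
┃  Language: ┃         ┃■■■■■■■■■■    
┃  Admin:    ┃         ┃■■■■■■■■■■    
┃  Address:  ┗━━━━━━━━━┃■■■■■■■■■■    
┃                      ┃■■■■■■■■■■    
┃                      ┃■■■■■■■⚑■■    
┃                      ┗━━━━━━━━━━━━━━


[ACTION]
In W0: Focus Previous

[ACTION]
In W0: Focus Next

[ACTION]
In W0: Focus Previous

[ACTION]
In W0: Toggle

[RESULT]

                                      
                                      
                                      
             ┏━━━━━━━━━━━━━━━━━━━━━━━━
┏━━━━━━━━━━━━┃ FileBrowser            
┃ FormWidget ┠─────────┏━━━━━━━━━━━━━━
┠────────────┃> [-] pro┃ Minesweeper  
┃  Notes:    ┃    [+] t┠──────────────
┃  Public:   ┃    clien┃■■■■■■■■■■    
┃  Active:   ┃    serve┃■■■■■■■■■■    
┃  Region:   ┃    clien┃■■■■■■■■■■    
┃  Language: ┃         ┃■■■■■■■■■■    
┃  Admin:    ┃         ┃■■■■■■■■■■    
┃> Address:  ┗━━━━━━━━━┃■■■■■■■■■■    
┃                      ┃■■■■■■■■■■    
┃                      ┃■■■■■■■⚑■■    
┃                      ┗━━━━━━━━━━━━━━


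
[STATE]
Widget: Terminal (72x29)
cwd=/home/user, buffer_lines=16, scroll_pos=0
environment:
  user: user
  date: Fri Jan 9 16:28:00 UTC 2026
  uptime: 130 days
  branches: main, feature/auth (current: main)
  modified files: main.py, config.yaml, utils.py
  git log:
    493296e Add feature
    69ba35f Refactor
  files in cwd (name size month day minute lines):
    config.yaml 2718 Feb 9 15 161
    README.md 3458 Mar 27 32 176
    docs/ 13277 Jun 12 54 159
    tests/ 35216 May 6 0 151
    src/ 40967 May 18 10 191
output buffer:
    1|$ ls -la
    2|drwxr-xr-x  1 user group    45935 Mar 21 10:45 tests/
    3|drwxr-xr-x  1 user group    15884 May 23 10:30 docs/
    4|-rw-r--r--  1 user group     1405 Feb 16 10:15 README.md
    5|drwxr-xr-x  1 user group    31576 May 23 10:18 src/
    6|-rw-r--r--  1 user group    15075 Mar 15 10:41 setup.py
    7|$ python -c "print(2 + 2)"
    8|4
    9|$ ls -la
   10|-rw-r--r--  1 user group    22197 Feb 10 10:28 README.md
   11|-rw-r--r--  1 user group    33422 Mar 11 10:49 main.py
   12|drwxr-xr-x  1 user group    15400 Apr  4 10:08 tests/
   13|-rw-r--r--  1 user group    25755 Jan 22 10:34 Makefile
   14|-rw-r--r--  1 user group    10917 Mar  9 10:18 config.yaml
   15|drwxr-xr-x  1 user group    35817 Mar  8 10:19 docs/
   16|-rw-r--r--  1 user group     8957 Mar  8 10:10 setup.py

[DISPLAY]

$ ls -la                                                                
drwxr-xr-x  1 user group    45935 Mar 21 10:45 tests/                   
drwxr-xr-x  1 user group    15884 May 23 10:30 docs/                    
-rw-r--r--  1 user group     1405 Feb 16 10:15 README.md                
drwxr-xr-x  1 user group    31576 May 23 10:18 src/                     
-rw-r--r--  1 user group    15075 Mar 15 10:41 setup.py                 
$ python -c "print(2 + 2)"                                              
4                                                                       
$ ls -la                                                                
-rw-r--r--  1 user group    22197 Feb 10 10:28 README.md                
-rw-r--r--  1 user group    33422 Mar 11 10:49 main.py                  
drwxr-xr-x  1 user group    15400 Apr  4 10:08 tests/                   
-rw-r--r--  1 user group    25755 Jan 22 10:34 Makefile                 
-rw-r--r--  1 user group    10917 Mar  9 10:18 config.yaml              
drwxr-xr-x  1 user group    35817 Mar  8 10:19 docs/                    
-rw-r--r--  1 user group     8957 Mar  8 10:10 setup.py                 
$ █                                                                     
                                                                        
                                                                        
                                                                        
                                                                        
                                                                        
                                                                        
                                                                        
                                                                        
                                                                        
                                                                        
                                                                        
                                                                        


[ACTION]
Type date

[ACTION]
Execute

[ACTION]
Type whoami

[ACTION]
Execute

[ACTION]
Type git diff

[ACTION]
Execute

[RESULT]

$ ls -la                                                                
drwxr-xr-x  1 user group    45935 Mar 21 10:45 tests/                   
drwxr-xr-x  1 user group    15884 May 23 10:30 docs/                    
-rw-r--r--  1 user group     1405 Feb 16 10:15 README.md                
drwxr-xr-x  1 user group    31576 May 23 10:18 src/                     
-rw-r--r--  1 user group    15075 Mar 15 10:41 setup.py                 
$ python -c "print(2 + 2)"                                              
4                                                                       
$ ls -la                                                                
-rw-r--r--  1 user group    22197 Feb 10 10:28 README.md                
-rw-r--r--  1 user group    33422 Mar 11 10:49 main.py                  
drwxr-xr-x  1 user group    15400 Apr  4 10:08 tests/                   
-rw-r--r--  1 user group    25755 Jan 22 10:34 Makefile                 
-rw-r--r--  1 user group    10917 Mar  9 10:18 config.yaml              
drwxr-xr-x  1 user group    35817 Mar  8 10:19 docs/                    
-rw-r--r--  1 user group     8957 Mar  8 10:10 setup.py                 
$ date                                                                  
Fri Jan 9 16:28:00 UTC 2026                                             
$ whoami                                                                
user                                                                    
$ git diff                                                              
diff --git a/main.py b/main.py                                          
--- a/main.py                                                           
+++ b/main.py                                                           
@@ -1,3 +1,4 @@                                                         
+# updated                                                              
 import sys                                                             
$ █                                                                     
                                                                        


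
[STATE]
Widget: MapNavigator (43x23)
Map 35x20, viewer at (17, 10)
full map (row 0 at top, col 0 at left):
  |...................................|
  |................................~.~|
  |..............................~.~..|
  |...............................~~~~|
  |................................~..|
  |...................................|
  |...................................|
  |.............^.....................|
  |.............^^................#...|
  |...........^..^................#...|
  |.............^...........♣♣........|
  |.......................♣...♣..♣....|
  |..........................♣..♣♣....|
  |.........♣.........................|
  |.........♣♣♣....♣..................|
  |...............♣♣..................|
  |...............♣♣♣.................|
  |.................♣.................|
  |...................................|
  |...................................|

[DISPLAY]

                                           
    ...................................    
    ................................~.~    
    ..............................~.~..    
    ...............................~~~~    
    ................................~..    
    ...................................    
    ...................................    
    .............^.....................    
    .............^^................#...    
    ...........^..^................#...    
    .............^...@.......♣♣........    
    .......................♣...♣..♣....    
    ..........................♣..♣♣....    
    .........♣.........................    
    .........♣♣♣....♣..................    
    ...............♣♣..................    
    ...............♣♣♣.................    
    .................♣.................    
    ...................................    
    ...................................    
                                           
                                           


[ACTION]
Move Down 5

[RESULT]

    ................................~..    
    ...................................    
    ...................................    
    .............^.....................    
    .............^^................#...    
    ...........^..^................#...    
    .............^...........♣♣........    
    .......................♣...♣..♣....    
    ..........................♣..♣♣....    
    .........♣.........................    
    .........♣♣♣....♣..................    
    ...............♣♣@.................    
    ...............♣♣♣.................    
    .................♣.................    
    ...................................    
    ...................................    
                                           
                                           
                                           
                                           
                                           
                                           
                                           


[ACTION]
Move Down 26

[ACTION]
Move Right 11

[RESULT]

......^^................#...               
....^..^................#...               
......^...........♣♣........               
................♣...♣..♣....               
...................♣..♣♣....               
..♣.........................               
..♣♣♣....♣..................               
........♣♣..................               
........♣♣♣.................               
..........♣.................               
............................               
.....................@......               
                                           
                                           
                                           
                                           
                                           
                                           
                                           
                                           
                                           
                                           
                                           


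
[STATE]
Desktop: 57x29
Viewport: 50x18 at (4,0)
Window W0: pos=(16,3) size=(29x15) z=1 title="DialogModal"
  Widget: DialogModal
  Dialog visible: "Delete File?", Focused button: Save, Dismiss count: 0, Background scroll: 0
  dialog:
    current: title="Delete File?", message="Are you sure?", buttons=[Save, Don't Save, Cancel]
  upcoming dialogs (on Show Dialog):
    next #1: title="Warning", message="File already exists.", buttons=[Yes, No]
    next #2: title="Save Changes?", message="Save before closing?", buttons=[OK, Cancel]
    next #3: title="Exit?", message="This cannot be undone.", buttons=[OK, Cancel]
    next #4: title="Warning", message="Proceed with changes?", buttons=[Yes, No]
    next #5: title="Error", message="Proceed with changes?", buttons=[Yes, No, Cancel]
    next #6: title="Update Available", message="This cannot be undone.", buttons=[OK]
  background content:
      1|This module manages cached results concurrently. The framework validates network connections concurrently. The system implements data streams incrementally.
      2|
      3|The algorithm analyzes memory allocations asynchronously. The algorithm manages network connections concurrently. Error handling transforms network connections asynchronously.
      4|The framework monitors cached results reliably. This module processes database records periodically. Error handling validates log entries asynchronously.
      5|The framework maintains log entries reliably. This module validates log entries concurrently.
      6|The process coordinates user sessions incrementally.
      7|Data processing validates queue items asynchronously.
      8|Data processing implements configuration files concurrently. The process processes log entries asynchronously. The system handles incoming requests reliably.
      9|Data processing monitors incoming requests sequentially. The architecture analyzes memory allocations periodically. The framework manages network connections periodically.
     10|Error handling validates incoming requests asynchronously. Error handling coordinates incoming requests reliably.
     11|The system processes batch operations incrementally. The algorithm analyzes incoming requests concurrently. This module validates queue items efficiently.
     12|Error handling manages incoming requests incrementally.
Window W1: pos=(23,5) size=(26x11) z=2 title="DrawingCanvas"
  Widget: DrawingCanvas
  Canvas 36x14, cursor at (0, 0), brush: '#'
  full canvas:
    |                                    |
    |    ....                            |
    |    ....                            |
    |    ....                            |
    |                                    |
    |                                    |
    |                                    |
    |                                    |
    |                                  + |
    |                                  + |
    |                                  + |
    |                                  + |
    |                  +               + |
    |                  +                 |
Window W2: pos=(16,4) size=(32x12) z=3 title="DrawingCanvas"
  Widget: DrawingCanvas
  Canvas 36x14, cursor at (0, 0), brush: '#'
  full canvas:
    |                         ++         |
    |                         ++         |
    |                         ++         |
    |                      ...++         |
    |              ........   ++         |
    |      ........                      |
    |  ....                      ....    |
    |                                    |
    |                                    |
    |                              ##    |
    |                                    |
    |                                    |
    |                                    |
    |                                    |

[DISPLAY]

                                                  
                                                  
                                                  
            ┏━━━━━━━━━━━━━━━━━━━━━━━━━━━┓         
            ┏━━━━━━━━━━━━━━━━━━━━━━━━━━━━━━┓      
            ┃ DrawingCanvas                ┃┓     
            ┠──────────────────────────────┨┃     
            ┃+                        ++   ┃┨     
            ┃                         ++   ┃┃     
            ┃                         ++   ┃┃     
            ┃                      ...++   ┃┃     
            ┃              ........   ++   ┃┃     
            ┃      ........                ┃┃     
            ┃  ....                      ..┃┃     
            ┃                              ┃┃     
            ┗━━━━━━━━━━━━━━━━━━━━━━━━━━━━━━┛┛     
            ┃The system processes batch ┃         
            ┗━━━━━━━━━━━━━━━━━━━━━━━━━━━┛         


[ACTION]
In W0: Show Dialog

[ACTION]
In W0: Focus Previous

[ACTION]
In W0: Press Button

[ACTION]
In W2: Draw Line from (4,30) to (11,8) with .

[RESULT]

                                                  
                                                  
                                                  
            ┏━━━━━━━━━━━━━━━━━━━━━━━━━━━┓         
            ┏━━━━━━━━━━━━━━━━━━━━━━━━━━━━━━┓      
            ┃ DrawingCanvas                ┃┓     
            ┠──────────────────────────────┨┃     
            ┃+                        ++   ┃┨     
            ┃                         ++   ┃┃     
            ┃                         ++   ┃┃     
            ┃                      ...++   ┃┃     
            ┃              ........   ++  .┃┃     
            ┃      ........            ... ┃┃     
            ┃  ....                 ...  ..┃┃     
            ┃                   ....       ┃┃     
            ┗━━━━━━━━━━━━━━━━━━━━━━━━━━━━━━┛┛     
            ┃The system processes batch ┃         
            ┗━━━━━━━━━━━━━━━━━━━━━━━━━━━┛         


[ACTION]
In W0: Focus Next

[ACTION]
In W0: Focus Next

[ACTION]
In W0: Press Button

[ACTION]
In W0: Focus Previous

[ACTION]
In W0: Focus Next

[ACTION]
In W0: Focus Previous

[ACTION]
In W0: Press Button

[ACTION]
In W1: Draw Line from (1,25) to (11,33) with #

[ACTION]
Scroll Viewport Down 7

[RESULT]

            ┃+                        ++   ┃┨     
            ┃                         ++   ┃┃     
            ┃                         ++   ┃┃     
            ┃                      ...++   ┃┃     
            ┃              ........   ++  .┃┃     
            ┃      ........            ... ┃┃     
            ┃  ....                 ...  ..┃┃     
            ┃                   ....       ┃┃     
            ┗━━━━━━━━━━━━━━━━━━━━━━━━━━━━━━┛┛     
            ┃The system processes batch ┃         
            ┗━━━━━━━━━━━━━━━━━━━━━━━━━━━┛         
                                                  
                                                  
                                                  
                                                  
                                                  
                                                  
                                                  
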